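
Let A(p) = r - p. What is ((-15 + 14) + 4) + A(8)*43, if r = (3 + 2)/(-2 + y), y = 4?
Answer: -467/2 ≈ -233.50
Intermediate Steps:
r = 5/2 (r = (3 + 2)/(-2 + 4) = 5/2 ≈ 2.5000)
A(p) = 5/2 - p
((-15 + 14) + 4) + A(8)*43 = ((-15 + 14) + 4) + (5/2 - 1*8)*43 = (-1 + 4) + (5/2 - 8)*43 = 3 - 11/2*43 = 3 - 473/2 = -467/2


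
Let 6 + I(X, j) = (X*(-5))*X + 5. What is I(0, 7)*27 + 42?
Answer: 15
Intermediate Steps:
I(X, j) = -1 - 5*X**2 (I(X, j) = -6 + ((X*(-5))*X + 5) = -6 + ((-5*X)*X + 5) = -6 + (-5*X**2 + 5) = -6 + (5 - 5*X**2) = -1 - 5*X**2)
I(0, 7)*27 + 42 = (-1 - 5*0**2)*27 + 42 = (-1 - 5*0)*27 + 42 = (-1 + 0)*27 + 42 = -1*27 + 42 = -27 + 42 = 15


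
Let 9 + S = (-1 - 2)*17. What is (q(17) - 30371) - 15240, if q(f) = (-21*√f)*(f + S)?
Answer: -45611 + 903*√17 ≈ -41888.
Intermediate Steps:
S = -60 (S = -9 + (-1 - 2)*17 = -9 - 3*17 = -9 - 51 = -60)
q(f) = -21*√f*(-60 + f) (q(f) = (-21*√f)*(f - 60) = (-21*√f)*(-60 + f) = -21*√f*(-60 + f))
(q(17) - 30371) - 15240 = (21*√17*(60 - 1*17) - 30371) - 15240 = (21*√17*(60 - 17) - 30371) - 15240 = (21*√17*43 - 30371) - 15240 = (903*√17 - 30371) - 15240 = (-30371 + 903*√17) - 15240 = -45611 + 903*√17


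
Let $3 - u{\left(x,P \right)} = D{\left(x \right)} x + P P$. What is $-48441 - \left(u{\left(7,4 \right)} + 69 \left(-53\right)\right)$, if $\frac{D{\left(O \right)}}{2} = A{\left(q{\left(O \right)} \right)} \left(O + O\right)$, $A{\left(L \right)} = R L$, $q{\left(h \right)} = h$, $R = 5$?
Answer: $-37911$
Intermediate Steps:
$A{\left(L \right)} = 5 L$
$D{\left(O \right)} = 20 O^{2}$ ($D{\left(O \right)} = 2 \cdot 5 O \left(O + O\right) = 2 \cdot 5 O 2 O = 2 \cdot 10 O^{2} = 20 O^{2}$)
$u{\left(x,P \right)} = 3 - P^{2} - 20 x^{3}$ ($u{\left(x,P \right)} = 3 - \left(20 x^{2} x + P P\right) = 3 - \left(20 x^{3} + P^{2}\right) = 3 - \left(P^{2} + 20 x^{3}\right) = 3 - P^{2} - 20 x^{3}$)
$-48441 - \left(u{\left(7,4 \right)} + 69 \left(-53\right)\right) = -48441 - \left(\left(3 - 4^{2} - 20 \cdot 7^{3}\right) + 69 \left(-53\right)\right) = -48441 - \left(\left(3 - 16 - 6860\right) - 3657\right) = -48441 - \left(-6873 - 3657\right) = -48441 - -10530 = -48441 + 10530 = -37911$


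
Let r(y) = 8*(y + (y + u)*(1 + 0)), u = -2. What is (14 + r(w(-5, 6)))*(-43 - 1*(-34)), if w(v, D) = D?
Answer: -846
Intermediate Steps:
r(y) = -16 + 16*y (r(y) = 8*(y + (y - 2)*(1 + 0)) = 8*(y + (-2 + y)*1) = 8*(y + (-2 + y)) = 8*(-2 + 2*y) = -16 + 16*y)
(14 + r(w(-5, 6)))*(-43 - 1*(-34)) = (14 + (-16 + 16*6))*(-43 - 1*(-34)) = (14 + (-16 + 96))*(-43 + 34) = (14 + 80)*(-9) = 94*(-9) = -846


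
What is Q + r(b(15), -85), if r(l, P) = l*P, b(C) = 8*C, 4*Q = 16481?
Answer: -24319/4 ≈ -6079.8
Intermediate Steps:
Q = 16481/4 (Q = (¼)*16481 = 16481/4 ≈ 4120.3)
r(l, P) = P*l
Q + r(b(15), -85) = 16481/4 - 680*15 = 16481/4 - 85*120 = 16481/4 - 10200 = -24319/4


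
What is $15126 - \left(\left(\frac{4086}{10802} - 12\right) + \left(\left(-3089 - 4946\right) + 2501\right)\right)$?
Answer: $\frac{111647429}{5401} \approx 20672.0$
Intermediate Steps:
$15126 - \left(\left(\frac{4086}{10802} - 12\right) + \left(\left(-3089 - 4946\right) + 2501\right)\right) = 15126 - \left(\left(4086 \cdot \frac{1}{10802} - 12\right) + \left(-8035 + 2501\right)\right) = 15126 - \left(\left(\frac{2043}{5401} - 12\right) - 5534\right) = 15126 - \left(- \frac{62769}{5401} - 5534\right) = 15126 - - \frac{29951903}{5401} = 15126 + \frac{29951903}{5401} = \frac{111647429}{5401}$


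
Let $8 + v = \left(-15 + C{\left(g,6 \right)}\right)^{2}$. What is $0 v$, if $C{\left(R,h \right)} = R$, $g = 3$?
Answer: $0$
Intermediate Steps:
$v = 136$ ($v = -8 + \left(-15 + 3\right)^{2} = -8 + \left(-12\right)^{2} = -8 + 144 = 136$)
$0 v = 0 \cdot 136 = 0$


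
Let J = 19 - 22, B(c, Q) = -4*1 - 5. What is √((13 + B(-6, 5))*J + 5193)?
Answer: √5181 ≈ 71.979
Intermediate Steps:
B(c, Q) = -9 (B(c, Q) = -4 - 5 = -9)
J = -3
√((13 + B(-6, 5))*J + 5193) = √((13 - 9)*(-3) + 5193) = √(4*(-3) + 5193) = √(-12 + 5193) = √5181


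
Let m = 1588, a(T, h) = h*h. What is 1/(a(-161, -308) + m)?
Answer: 1/96452 ≈ 1.0368e-5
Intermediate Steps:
a(T, h) = h**2
1/(a(-161, -308) + m) = 1/((-308)**2 + 1588) = 1/(94864 + 1588) = 1/96452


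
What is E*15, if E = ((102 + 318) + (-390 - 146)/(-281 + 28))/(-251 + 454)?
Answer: 1601940/51359 ≈ 31.191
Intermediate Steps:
E = 106796/51359 (E = (420 - 536/(-253))/203 = (420 - 536*(-1/253))*(1/203) = (420 + 536/253)*(1/203) = (106796/253)*(1/203) = 106796/51359 ≈ 2.0794)
E*15 = (106796/51359)*15 = 1601940/51359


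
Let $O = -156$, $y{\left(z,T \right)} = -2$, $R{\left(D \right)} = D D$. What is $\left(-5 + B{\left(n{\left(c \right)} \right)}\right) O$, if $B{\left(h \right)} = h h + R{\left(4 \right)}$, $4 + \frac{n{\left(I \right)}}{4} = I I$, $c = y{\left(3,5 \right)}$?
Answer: $-1716$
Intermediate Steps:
$R{\left(D \right)} = D^{2}$
$c = -2$
$n{\left(I \right)} = -16 + 4 I^{2}$ ($n{\left(I \right)} = -16 + 4 I I = -16 + 4 I^{2}$)
$B{\left(h \right)} = 16 + h^{2}$ ($B{\left(h \right)} = h h + 4^{2} = h^{2} + 16 = 16 + h^{2}$)
$\left(-5 + B{\left(n{\left(c \right)} \right)}\right) O = \left(-5 + \left(16 + \left(-16 + 4 \left(-2\right)^{2}\right)^{2}\right)\right) \left(-156\right) = \left(-5 + \left(16 + \left(-16 + 4 \cdot 4\right)^{2}\right)\right) \left(-156\right) = \left(-5 + \left(16 + \left(-16 + 16\right)^{2}\right)\right) \left(-156\right) = \left(-5 + \left(16 + 0^{2}\right)\right) \left(-156\right) = \left(-5 + \left(16 + 0\right)\right) \left(-156\right) = \left(-5 + 16\right) \left(-156\right) = 11 \left(-156\right) = -1716$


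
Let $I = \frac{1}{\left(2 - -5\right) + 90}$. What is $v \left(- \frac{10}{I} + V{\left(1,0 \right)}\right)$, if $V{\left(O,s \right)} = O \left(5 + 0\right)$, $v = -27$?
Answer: $26055$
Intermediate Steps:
$V{\left(O,s \right)} = 5 O$ ($V{\left(O,s \right)} = O 5 = 5 O$)
$I = \frac{1}{97}$ ($I = \frac{1}{\left(2 + 5\right) + 90} = \frac{1}{7 + 90} = \frac{1}{97} \approx 0.010309$)
$v \left(- \frac{10}{I} + V{\left(1,0 \right)}\right) = - 27 \left(- 10 \frac{1}{\frac{1}{97}} + 5 \cdot 1\right) = - 27 \left(\left(-10\right) 97 + 5\right) = - 27 \left(-970 + 5\right) = \left(-27\right) \left(-965\right) = 26055$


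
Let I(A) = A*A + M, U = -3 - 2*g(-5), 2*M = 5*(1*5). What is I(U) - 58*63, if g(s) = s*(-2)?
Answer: -6225/2 ≈ -3112.5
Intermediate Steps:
g(s) = -2*s
M = 25/2 (M = (5*(1*5))/2 = (5*5)/2 = (1/2)*25 = 25/2 ≈ 12.500)
U = -23 (U = -3 - (-4)*(-5) = -3 - 2*10 = -3 - 20 = -23)
I(A) = 25/2 + A**2 (I(A) = A*A + 25/2 = A**2 + 25/2 = 25/2 + A**2)
I(U) - 58*63 = (25/2 + (-23)**2) - 58*63 = (25/2 + 529) - 3654 = 1083/2 - 3654 = -6225/2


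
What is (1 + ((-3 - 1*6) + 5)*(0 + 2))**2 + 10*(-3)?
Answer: 19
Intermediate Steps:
(1 + ((-3 - 1*6) + 5)*(0 + 2))**2 + 10*(-3) = (1 + ((-3 - 6) + 5)*2)**2 - 30 = (1 + (-9 + 5)*2)**2 - 30 = (1 - 4*2)**2 - 30 = (1 - 8)**2 - 30 = (-7)**2 - 30 = 49 - 30 = 19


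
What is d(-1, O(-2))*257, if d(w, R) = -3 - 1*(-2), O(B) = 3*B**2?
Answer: -257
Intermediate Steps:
d(w, R) = -1 (d(w, R) = -3 + 2 = -1)
d(-1, O(-2))*257 = -1*257 = -257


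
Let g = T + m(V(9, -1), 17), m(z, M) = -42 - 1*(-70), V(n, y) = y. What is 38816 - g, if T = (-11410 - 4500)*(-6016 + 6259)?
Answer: 3904918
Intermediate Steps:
m(z, M) = 28 (m(z, M) = -42 + 70 = 28)
T = -3866130 (T = -15910*243 = -3866130)
g = -3866102 (g = -3866130 + 28 = -3866102)
38816 - g = 38816 - 1*(-3866102) = 38816 + 3866102 = 3904918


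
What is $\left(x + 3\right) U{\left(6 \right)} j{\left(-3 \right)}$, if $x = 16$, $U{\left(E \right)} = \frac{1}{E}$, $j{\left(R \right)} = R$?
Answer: $- \frac{19}{2} \approx -9.5$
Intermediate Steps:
$\left(x + 3\right) U{\left(6 \right)} j{\left(-3 \right)} = \frac{16 + 3}{6} \left(-3\right) = 19 \cdot \frac{1}{6} \left(-3\right) = \frac{19}{6} \left(-3\right) = - \frac{19}{2}$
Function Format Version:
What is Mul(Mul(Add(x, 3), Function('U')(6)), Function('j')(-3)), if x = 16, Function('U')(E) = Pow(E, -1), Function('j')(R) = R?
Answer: Rational(-19, 2) ≈ -9.5000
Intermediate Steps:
Mul(Mul(Add(x, 3), Function('U')(6)), Function('j')(-3)) = Mul(Mul(Add(16, 3), Pow(6, -1)), -3) = Mul(Mul(19, Rational(1, 6)), -3) = Mul(Rational(19, 6), -3) = Rational(-19, 2)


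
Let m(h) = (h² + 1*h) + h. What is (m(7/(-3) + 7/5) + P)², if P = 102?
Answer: 516471076/50625 ≈ 10202.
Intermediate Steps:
m(h) = h² + 2*h (m(h) = (h² + h) + h = (h + h²) + h = h² + 2*h)
(m(7/(-3) + 7/5) + P)² = ((7/(-3) + 7/5)*(2 + (7/(-3) + 7/5)) + 102)² = ((7*(-⅓) + 7*(⅕))*(2 + (7*(-⅓) + 7*(⅕))) + 102)² = ((-7/3 + 7/5)*(2 + (-7/3 + 7/5)) + 102)² = (-14*(2 - 14/15)/15 + 102)² = (-14/15*16/15 + 102)² = (-224/225 + 102)² = (22726/225)² = 516471076/50625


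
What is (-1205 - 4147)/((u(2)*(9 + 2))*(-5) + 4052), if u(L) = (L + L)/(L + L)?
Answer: -5352/3997 ≈ -1.3390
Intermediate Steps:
u(L) = 1 (u(L) = (2*L)/((2*L)) = (2*L)*(1/(2*L)) = 1)
(-1205 - 4147)/((u(2)*(9 + 2))*(-5) + 4052) = (-1205 - 4147)/((1*(9 + 2))*(-5) + 4052) = -5352/((1*11)*(-5) + 4052) = -5352/(11*(-5) + 4052) = -5352/(-55 + 4052) = -5352/3997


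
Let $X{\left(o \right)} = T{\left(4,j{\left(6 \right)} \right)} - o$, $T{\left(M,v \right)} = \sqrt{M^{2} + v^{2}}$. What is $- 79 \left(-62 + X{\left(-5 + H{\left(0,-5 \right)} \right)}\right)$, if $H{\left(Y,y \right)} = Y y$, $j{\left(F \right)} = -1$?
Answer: $4503 - 79 \sqrt{17} \approx 4177.3$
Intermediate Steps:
$X{\left(o \right)} = \sqrt{17} - o$ ($X{\left(o \right)} = \sqrt{4^{2} + \left(-1\right)^{2}} - o = \sqrt{16 + 1} - o = \sqrt{17} - o$)
$- 79 \left(-62 + X{\left(-5 + H{\left(0,-5 \right)} \right)}\right) = - 79 \left(-62 + \left(\sqrt{17} - \left(-5 + 0 \left(-5\right)\right)\right)\right) = - 79 \left(-62 + \left(\sqrt{17} - \left(-5 + 0\right)\right)\right) = - 79 \left(-62 + \left(\sqrt{17} - -5\right)\right) = - 79 \left(-62 + \left(\sqrt{17} + 5\right)\right) = - 79 \left(-62 + \left(5 + \sqrt{17}\right)\right) = - 79 \left(-57 + \sqrt{17}\right) = 4503 - 79 \sqrt{17}$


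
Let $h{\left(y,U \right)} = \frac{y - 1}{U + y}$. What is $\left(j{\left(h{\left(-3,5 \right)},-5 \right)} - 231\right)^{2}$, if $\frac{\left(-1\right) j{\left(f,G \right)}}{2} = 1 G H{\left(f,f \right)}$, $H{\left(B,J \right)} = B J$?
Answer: $36481$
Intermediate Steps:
$h{\left(y,U \right)} = \frac{-1 + y}{U + y}$
$j{\left(f,G \right)} = - 2 G f^{2}$ ($j{\left(f,G \right)} = - 2 \cdot 1 G f f = - 2 G f^{2}$)
$\left(j{\left(h{\left(-3,5 \right)},-5 \right)} - 231\right)^{2} = \left(\left(-2\right) \left(-5\right) \left(\frac{-1 - 3}{5 - 3}\right)^{2} - 231\right)^{2} = \left(\left(-2\right) \left(-5\right) \left(\frac{1}{2} \left(-4\right)\right)^{2} - 231\right)^{2} = \left(\left(-2\right) \left(-5\right) \left(-2\right)^{2} - 231\right)^{2} = \left(\left(-2\right) \left(-5\right) 4 - 231\right)^{2} = \left(40 - 231\right)^{2} = \left(-191\right)^{2} = 36481$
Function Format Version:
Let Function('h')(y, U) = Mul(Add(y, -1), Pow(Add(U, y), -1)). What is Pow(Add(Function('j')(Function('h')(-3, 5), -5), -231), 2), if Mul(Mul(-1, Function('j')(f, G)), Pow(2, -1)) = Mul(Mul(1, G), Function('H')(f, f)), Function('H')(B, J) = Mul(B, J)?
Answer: 36481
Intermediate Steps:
Function('h')(y, U) = Mul(Pow(Add(U, y), -1), Add(-1, y)) (Function('h')(y, U) = Mul(Add(-1, y), Pow(Add(U, y), -1)) = Mul(Pow(Add(U, y), -1), Add(-1, y)))
Function('j')(f, G) = Mul(-2, G, Pow(f, 2)) (Function('j')(f, G) = Mul(-2, Mul(Mul(1, G), Mul(f, f))) = Mul(-2, Mul(G, Pow(f, 2))) = Mul(-2, G, Pow(f, 2)))
Pow(Add(Function('j')(Function('h')(-3, 5), -5), -231), 2) = Pow(Add(Mul(-2, -5, Pow(Mul(Pow(Add(5, -3), -1), Add(-1, -3)), 2)), -231), 2) = Pow(Add(Mul(-2, -5, Pow(Mul(Pow(2, -1), -4), 2)), -231), 2) = Pow(Add(Mul(-2, -5, Pow(Mul(Rational(1, 2), -4), 2)), -231), 2) = Pow(Add(Mul(-2, -5, Pow(-2, 2)), -231), 2) = Pow(Add(Mul(-2, -5, 4), -231), 2) = Pow(Add(40, -231), 2) = Pow(-191, 2) = 36481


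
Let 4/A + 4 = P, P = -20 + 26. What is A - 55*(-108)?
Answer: 5942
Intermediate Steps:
P = 6
A = 2 (A = 4/(-4 + 6) = 4/2 = 4*(½) = 2)
A - 55*(-108) = 2 - 55*(-108) = 2 + 5940 = 5942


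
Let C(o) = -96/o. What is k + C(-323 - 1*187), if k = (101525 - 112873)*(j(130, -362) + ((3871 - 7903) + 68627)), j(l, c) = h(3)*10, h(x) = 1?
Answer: -62316690884/85 ≈ -7.3314e+8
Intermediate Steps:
j(l, c) = 10 (j(l, c) = 1*10 = 10)
k = -733137540 (k = (101525 - 112873)*(10 + ((3871 - 7903) + 68627)) = -11348*(10 + (-4032 + 68627)) = -11348*(10 + 64595) = -11348*64605 = -733137540)
k + C(-323 - 1*187) = -733137540 - 96/(-323 - 1*187) = -733137540 - 96/(-323 - 187) = -733137540 - 96/(-510) = -733137540 - 96*(-1/510) = -733137540 + 16/85 = -62316690884/85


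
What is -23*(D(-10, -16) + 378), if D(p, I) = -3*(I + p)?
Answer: -10488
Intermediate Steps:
D(p, I) = -3*I - 3*p
-23*(D(-10, -16) + 378) = -23*((-3*(-16) - 3*(-10)) + 378) = -23*((48 + 30) + 378) = -23*(78 + 378) = -23*456 = -10488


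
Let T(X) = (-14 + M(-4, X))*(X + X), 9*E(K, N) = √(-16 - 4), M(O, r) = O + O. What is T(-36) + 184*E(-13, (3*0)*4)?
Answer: 1584 + 368*I*√5/9 ≈ 1584.0 + 91.43*I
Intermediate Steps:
M(O, r) = 2*O
E(K, N) = 2*I*√5/9 (E(K, N) = √(-16 - 4)/9 = √(-20)/9 = (2*I*√5)/9 = 2*I*√5/9)
T(X) = -44*X (T(X) = (-14 + 2*(-4))*(X + X) = (-14 - 8)*(2*X) = -44*X)
T(-36) + 184*E(-13, (3*0)*4) = -44*(-36) + 184*(2*I*√5/9) = 1584 + 368*I*√5/9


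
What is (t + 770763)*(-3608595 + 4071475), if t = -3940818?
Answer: -1467355058400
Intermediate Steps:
(t + 770763)*(-3608595 + 4071475) = (-3940818 + 770763)*(-3608595 + 4071475) = -3170055*462880 = -1467355058400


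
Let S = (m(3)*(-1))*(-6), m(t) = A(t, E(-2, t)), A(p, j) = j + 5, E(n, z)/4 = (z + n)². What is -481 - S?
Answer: -535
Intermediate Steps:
E(n, z) = 4*(n + z)² (E(n, z) = 4*(z + n)² = 4*(n + z)²)
A(p, j) = 5 + j
m(t) = 5 + 4*(-2 + t)²
S = 54 (S = ((5 + 4*(-2 + 3)²)*(-1))*(-6) = ((5 + 4*1²)*(-1))*(-6) = ((5 + 4*1)*(-1))*(-6) = ((5 + 4)*(-1))*(-6) = (9*(-1))*(-6) = -9*(-6) = 54)
-481 - S = -481 - 1*54 = -481 - 54 = -535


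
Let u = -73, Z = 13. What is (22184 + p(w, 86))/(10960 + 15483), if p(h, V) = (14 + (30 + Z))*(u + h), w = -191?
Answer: 7136/26443 ≈ 0.26986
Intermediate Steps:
p(h, V) = -4161 + 57*h (p(h, V) = (14 + (30 + 13))*(-73 + h) = (14 + 43)*(-73 + h) = 57*(-73 + h) = -4161 + 57*h)
(22184 + p(w, 86))/(10960 + 15483) = (22184 + (-4161 + 57*(-191)))/(10960 + 15483) = (22184 + (-4161 - 10887))/26443 = (22184 - 15048)*(1/26443) = 7136*(1/26443) = 7136/26443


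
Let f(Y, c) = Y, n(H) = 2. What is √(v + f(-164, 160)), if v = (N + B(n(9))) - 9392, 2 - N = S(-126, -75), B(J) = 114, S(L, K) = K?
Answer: I*√9365 ≈ 96.773*I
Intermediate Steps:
N = 77 (N = 2 - 1*(-75) = 2 + 75 = 77)
v = -9201 (v = (77 + 114) - 9392 = 191 - 9392 = -9201)
√(v + f(-164, 160)) = √(-9201 - 164) = √(-9365) = I*√9365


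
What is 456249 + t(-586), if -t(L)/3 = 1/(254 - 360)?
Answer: 48362397/106 ≈ 4.5625e+5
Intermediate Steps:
t(L) = 3/106 (t(L) = -3/(254 - 360) = -3/(-106) = -3*(-1/106) = 3/106)
456249 + t(-586) = 456249 + 3/106 = 48362397/106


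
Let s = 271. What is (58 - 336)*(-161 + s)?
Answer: -30580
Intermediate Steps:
(58 - 336)*(-161 + s) = (58 - 336)*(-161 + 271) = -278*110 = -30580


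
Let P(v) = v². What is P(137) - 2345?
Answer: 16424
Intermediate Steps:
P(137) - 2345 = 137² - 2345 = 18769 - 2345 = 16424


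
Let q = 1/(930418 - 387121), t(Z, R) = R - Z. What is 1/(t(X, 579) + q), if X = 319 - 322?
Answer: 543297/316198855 ≈ 0.0017182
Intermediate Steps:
X = -3
q = 1/543297 ≈ 1.8406e-6
1/(t(X, 579) + q) = 1/((579 - 1*(-3)) + 1/543297) = 1/((579 + 3) + 1/543297) = 1/(582 + 1/543297) = 1/(316198855/543297) = 543297/316198855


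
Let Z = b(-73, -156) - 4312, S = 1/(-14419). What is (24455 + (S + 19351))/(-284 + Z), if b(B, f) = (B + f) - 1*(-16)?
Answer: -631638713/69340971 ≈ -9.1092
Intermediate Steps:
S = -1/14419 ≈ -6.9353e-5
b(B, f) = 16 + B + f (b(B, f) = (B + f) + 16 = 16 + B + f)
Z = -4525 (Z = (16 - 73 - 156) - 4312 = -213 - 4312 = -4525)
(24455 + (S + 19351))/(-284 + Z) = (24455 + (-1/14419 + 19351))/(-284 - 4525) = (24455 + 279022068/14419)/(-4809) = (631638713/14419)*(-1/4809) = -631638713/69340971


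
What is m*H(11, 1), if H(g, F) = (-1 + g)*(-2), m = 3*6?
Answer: -360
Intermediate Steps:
m = 18
H(g, F) = 2 - 2*g
m*H(11, 1) = 18*(2 - 2*11) = 18*(2 - 22) = 18*(-20) = -360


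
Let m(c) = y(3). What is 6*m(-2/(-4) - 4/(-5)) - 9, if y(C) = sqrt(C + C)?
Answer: -9 + 6*sqrt(6) ≈ 5.6969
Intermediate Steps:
y(C) = sqrt(2)*sqrt(C) (y(C) = sqrt(2*C) = sqrt(2)*sqrt(C))
m(c) = sqrt(6) (m(c) = sqrt(2)*sqrt(3) = sqrt(6))
6*m(-2/(-4) - 4/(-5)) - 9 = 6*sqrt(6) - 9 = -9 + 6*sqrt(6)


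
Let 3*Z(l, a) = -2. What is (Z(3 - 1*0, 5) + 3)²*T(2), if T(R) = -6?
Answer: -98/3 ≈ -32.667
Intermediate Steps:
Z(l, a) = -⅔ (Z(l, a) = (⅓)*(-2) = -⅔)
(Z(3 - 1*0, 5) + 3)²*T(2) = (-⅔ + 3)²*(-6) = (7/3)²*(-6) = (49/9)*(-6) = -98/3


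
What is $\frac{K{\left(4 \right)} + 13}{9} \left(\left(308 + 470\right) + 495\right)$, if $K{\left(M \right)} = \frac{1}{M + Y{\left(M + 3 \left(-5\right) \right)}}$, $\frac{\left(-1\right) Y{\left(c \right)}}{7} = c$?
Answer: $\frac{1341742}{729} \approx 1840.5$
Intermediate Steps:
$Y{\left(c \right)} = - 7 c$
$K{\left(M \right)} = \frac{1}{105 - 6 M}$ ($K{\left(M \right)} = \frac{1}{M - 7 \left(M + 3 \left(-5\right)\right)} = \frac{1}{M - 7 \left(M - 15\right)} = \frac{1}{M - 7 \left(-15 + M\right)} = \frac{1}{M - \left(-105 + 7 M\right)} = \frac{1}{105 - 6 M}$)
$\frac{K{\left(4 \right)} + 13}{9} \left(\left(308 + 470\right) + 495\right) = \frac{\frac{1}{3 \left(35 - 8\right)} + 13}{9} \left(\left(308 + 470\right) + 495\right) = \frac{\frac{1}{3 \left(35 - 8\right)} + 13}{9} \left(778 + 495\right) = \frac{\frac{1}{3 \cdot 27} + 13}{9} \cdot 1273 = \frac{\frac{1}{3} \cdot \frac{1}{27} + 13}{9} \cdot 1273 = \frac{\frac{1}{81} + 13}{9} \cdot 1273 = \frac{1}{9} \cdot \frac{1054}{81} \cdot 1273 = \frac{1054}{729} \cdot 1273 = \frac{1341742}{729}$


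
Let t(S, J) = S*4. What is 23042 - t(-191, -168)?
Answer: 23806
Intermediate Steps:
t(S, J) = 4*S
23042 - t(-191, -168) = 23042 - 4*(-191) = 23042 - 1*(-764) = 23042 + 764 = 23806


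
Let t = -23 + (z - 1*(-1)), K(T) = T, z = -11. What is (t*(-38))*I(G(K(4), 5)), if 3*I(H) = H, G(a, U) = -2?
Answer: -836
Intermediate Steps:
t = -33 (t = -23 + (-11 - 1*(-1)) = -23 + (-11 + 1) = -23 - 10 = -33)
I(H) = H/3
(t*(-38))*I(G(K(4), 5)) = (-33*(-38))*((⅓)*(-2)) = 1254*(-⅔) = -836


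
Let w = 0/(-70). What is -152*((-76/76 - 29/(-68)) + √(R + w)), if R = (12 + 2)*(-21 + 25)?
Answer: 1482/17 - 304*√14 ≈ -1050.3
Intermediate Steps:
R = 56 (R = 14*4 = 56)
w = 0 (w = 0*(-1/70) = 0)
-152*((-76/76 - 29/(-68)) + √(R + w)) = -152*((-76/76 - 29/(-68)) + √(56 + 0)) = -152*((-76*1/76 - 29*(-1/68)) + √56) = -152*((-1 + 29/68) + 2*√14) = -152*(-39/68 + 2*√14) = 1482/17 - 304*√14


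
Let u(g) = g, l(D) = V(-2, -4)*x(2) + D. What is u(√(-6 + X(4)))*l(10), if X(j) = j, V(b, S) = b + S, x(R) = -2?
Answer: 22*I*√2 ≈ 31.113*I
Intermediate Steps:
V(b, S) = S + b
l(D) = 12 + D (l(D) = (-4 - 2)*(-2) + D = -6*(-2) + D = 12 + D)
u(√(-6 + X(4)))*l(10) = √(-6 + 4)*(12 + 10) = √(-2)*22 = (I*√2)*22 = 22*I*√2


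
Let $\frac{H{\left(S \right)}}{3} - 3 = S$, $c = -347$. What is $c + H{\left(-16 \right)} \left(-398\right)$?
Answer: $15175$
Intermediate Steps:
$H{\left(S \right)} = 9 + 3 S$
$c + H{\left(-16 \right)} \left(-398\right) = -347 + \left(9 + 3 \left(-16\right)\right) \left(-398\right) = -347 + \left(9 - 48\right) \left(-398\right) = -347 - -15522 = -347 + 15522 = 15175$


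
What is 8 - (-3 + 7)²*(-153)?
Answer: 2456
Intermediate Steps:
8 - (-3 + 7)²*(-153) = 8 - 1*4²*(-153) = 8 - 1*16*(-153) = 8 - 16*(-153) = 8 + 2448 = 2456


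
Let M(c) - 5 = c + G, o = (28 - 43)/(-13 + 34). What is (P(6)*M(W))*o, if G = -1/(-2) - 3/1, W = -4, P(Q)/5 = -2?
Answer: -75/7 ≈ -10.714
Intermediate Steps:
P(Q) = -10 (P(Q) = 5*(-2) = -10)
G = -5/2 (G = -1*(-1/2) - 3*1 = 1/2 - 3 = -5/2 ≈ -2.5000)
o = -5/7 (o = -15/21 = -15*1/21 = -5/7 ≈ -0.71429)
M(c) = 5/2 + c (M(c) = 5 + (c - 5/2) = 5 + (-5/2 + c) = 5/2 + c)
(P(6)*M(W))*o = -10*(5/2 - 4)*(-5/7) = -10*(-3/2)*(-5/7) = 15*(-5/7) = -75/7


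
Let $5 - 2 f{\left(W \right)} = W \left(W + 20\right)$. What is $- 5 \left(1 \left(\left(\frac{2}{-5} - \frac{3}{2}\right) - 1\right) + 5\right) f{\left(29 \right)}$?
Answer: $7434$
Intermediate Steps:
$f{\left(W \right)} = \frac{5}{2} - \frac{W \left(20 + W\right)}{2}$ ($f{\left(W \right)} = \frac{5}{2} - \frac{W \left(W + 20\right)}{2} = \frac{5}{2} - \frac{W \left(20 + W\right)}{2}$)
$- 5 \left(1 \left(\left(\frac{2}{-5} - \frac{3}{2}\right) - 1\right) + 5\right) f{\left(29 \right)} = - 5 \left(1 \left(\left(\frac{2}{-5} - \frac{3}{2}\right) - 1\right) + 5\right) \left(\frac{5}{2} - 290 - \frac{29^{2}}{2}\right) = - 5 \left(1 \left(\left(2 \left(- \frac{1}{5}\right) - \frac{3}{2}\right) - 1\right) + 5\right) \left(\frac{5}{2} - 290 - \frac{841}{2}\right) = - 5 \left(1 \left(\left(- \frac{2}{5} - \frac{3}{2}\right) - 1\right) + 5\right) \left(\frac{5}{2} - 290 - \frac{841}{2}\right) = - 5 \left(1 \left(- \frac{19}{10} - 1\right) + 5\right) \left(-708\right) = - 5 \left(1 \left(- \frac{29}{10}\right) + 5\right) \left(-708\right) = - 5 \left(- \frac{29}{10} + 5\right) \left(-708\right) = \left(-5\right) \frac{21}{10} \left(-708\right) = \left(- \frac{21}{2}\right) \left(-708\right) = 7434$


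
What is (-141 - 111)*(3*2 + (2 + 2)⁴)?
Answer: -66024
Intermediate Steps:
(-141 - 111)*(3*2 + (2 + 2)⁴) = -252*(6 + 4⁴) = -252*(6 + 256) = -252*262 = -66024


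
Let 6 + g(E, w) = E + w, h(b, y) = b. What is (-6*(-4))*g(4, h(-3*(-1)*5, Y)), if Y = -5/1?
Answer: 312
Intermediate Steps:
Y = -5 (Y = -5*1 = -5)
g(E, w) = -6 + E + w (g(E, w) = -6 + (E + w) = -6 + E + w)
(-6*(-4))*g(4, h(-3*(-1)*5, Y)) = (-6*(-4))*(-6 + 4 - 3*(-1)*5) = 24*(-6 + 4 + 3*5) = 24*(-6 + 4 + 15) = 24*13 = 312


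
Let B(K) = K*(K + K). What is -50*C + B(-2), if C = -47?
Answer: 2358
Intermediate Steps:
B(K) = 2*K² (B(K) = K*(2*K) = 2*K²)
-50*C + B(-2) = -50*(-47) + 2*(-2)² = 2350 + 2*4 = 2350 + 8 = 2358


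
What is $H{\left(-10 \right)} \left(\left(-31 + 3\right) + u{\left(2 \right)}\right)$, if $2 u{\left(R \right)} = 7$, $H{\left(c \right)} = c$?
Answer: $245$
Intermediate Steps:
$u{\left(R \right)} = \frac{7}{2}$ ($u{\left(R \right)} = \frac{1}{2} \cdot 7 = \frac{7}{2}$)
$H{\left(-10 \right)} \left(\left(-31 + 3\right) + u{\left(2 \right)}\right) = - 10 \left(\left(-31 + 3\right) + \frac{7}{2}\right) = - 10 \left(-28 + \frac{7}{2}\right) = \left(-10\right) \left(- \frac{49}{2}\right) = 245$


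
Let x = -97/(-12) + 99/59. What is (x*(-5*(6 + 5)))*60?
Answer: -1900525/59 ≈ -32212.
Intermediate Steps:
x = 6911/708 (x = -97*(-1/12) + 99*(1/59) = 97/12 + 99/59 = 6911/708 ≈ 9.7613)
(x*(-5*(6 + 5)))*60 = (6911*(-5*(6 + 5))/708)*60 = (6911*(-5*11)/708)*60 = ((6911/708)*(-55))*60 = -380105/708*60 = -1900525/59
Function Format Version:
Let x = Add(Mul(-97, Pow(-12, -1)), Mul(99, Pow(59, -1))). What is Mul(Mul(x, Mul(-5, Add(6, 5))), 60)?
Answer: Rational(-1900525, 59) ≈ -32212.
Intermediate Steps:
x = Rational(6911, 708) (x = Add(Mul(-97, Rational(-1, 12)), Mul(99, Rational(1, 59))) = Add(Rational(97, 12), Rational(99, 59)) = Rational(6911, 708) ≈ 9.7613)
Mul(Mul(x, Mul(-5, Add(6, 5))), 60) = Mul(Mul(Rational(6911, 708), Mul(-5, Add(6, 5))), 60) = Mul(Mul(Rational(6911, 708), Mul(-5, 11)), 60) = Mul(Mul(Rational(6911, 708), -55), 60) = Mul(Rational(-380105, 708), 60) = Rational(-1900525, 59)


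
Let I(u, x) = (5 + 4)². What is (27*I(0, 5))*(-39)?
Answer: -85293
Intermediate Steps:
I(u, x) = 81 (I(u, x) = 9² = 81)
(27*I(0, 5))*(-39) = (27*81)*(-39) = 2187*(-39) = -85293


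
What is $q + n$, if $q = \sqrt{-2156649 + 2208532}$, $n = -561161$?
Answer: $-561161 + 13 \sqrt{307} \approx -5.6093 \cdot 10^{5}$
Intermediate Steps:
$q = 13 \sqrt{307}$ ($q = \sqrt{51883} = 13 \sqrt{307} \approx 227.78$)
$q + n = 13 \sqrt{307} - 561161 = -561161 + 13 \sqrt{307}$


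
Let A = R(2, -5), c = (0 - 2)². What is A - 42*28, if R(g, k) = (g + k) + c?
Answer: -1175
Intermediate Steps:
c = 4 (c = (-2)² = 4)
R(g, k) = 4 + g + k (R(g, k) = (g + k) + 4 = 4 + g + k)
A = 1 (A = 4 + 2 - 5 = 1)
A - 42*28 = 1 - 42*28 = 1 - 1176 = -1175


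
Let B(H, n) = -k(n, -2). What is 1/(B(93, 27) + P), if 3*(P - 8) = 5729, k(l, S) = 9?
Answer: 3/5726 ≈ 0.00052393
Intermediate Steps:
P = 5753/3 (P = 8 + (⅓)*5729 = 8 + 5729/3 = 5753/3 ≈ 1917.7)
B(H, n) = -9 (B(H, n) = -1*9 = -9)
1/(B(93, 27) + P) = 1/(-9 + 5753/3) = 1/(5726/3) = 3/5726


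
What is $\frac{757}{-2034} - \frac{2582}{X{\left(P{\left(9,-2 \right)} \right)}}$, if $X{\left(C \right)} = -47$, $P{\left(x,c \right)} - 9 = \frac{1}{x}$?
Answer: $\frac{5216209}{95598} \approx 54.564$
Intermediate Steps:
$P{\left(x,c \right)} = 9 + \frac{1}{x}$
$\frac{757}{-2034} - \frac{2582}{X{\left(P{\left(9,-2 \right)} \right)}} = \frac{757}{-2034} - \frac{2582}{-47} = 757 \left(- \frac{1}{2034}\right) - - \frac{2582}{47} = - \frac{757}{2034} + \frac{2582}{47} = \frac{5216209}{95598}$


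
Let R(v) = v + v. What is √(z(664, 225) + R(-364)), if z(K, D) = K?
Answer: 8*I ≈ 8.0*I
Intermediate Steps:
R(v) = 2*v
√(z(664, 225) + R(-364)) = √(664 + 2*(-364)) = √(664 - 728) = √(-64) = 8*I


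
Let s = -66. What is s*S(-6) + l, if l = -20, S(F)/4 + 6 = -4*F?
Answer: -4772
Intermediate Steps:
S(F) = -24 - 16*F (S(F) = -24 + 4*(-4*F) = -24 - 16*F)
s*S(-6) + l = -66*(-24 - 16*(-6)) - 20 = -66*(-24 + 96) - 20 = -66*72 - 20 = -4752 - 20 = -4772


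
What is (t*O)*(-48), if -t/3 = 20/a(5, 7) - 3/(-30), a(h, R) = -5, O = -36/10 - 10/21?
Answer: 400608/175 ≈ 2289.2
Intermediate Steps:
O = -428/105 (O = -36*⅒ - 10*1/21 = -18/5 - 10/21 = -428/105 ≈ -4.0762)
t = 117/10 (t = -3*(20/(-5) - 3/(-30)) = -3*(20*(-⅕) - 3*(-1/30)) = -3*(-4 + ⅒) = -3*(-39/10) = 117/10 ≈ 11.700)
(t*O)*(-48) = ((117/10)*(-428/105))*(-48) = -8346/175*(-48) = 400608/175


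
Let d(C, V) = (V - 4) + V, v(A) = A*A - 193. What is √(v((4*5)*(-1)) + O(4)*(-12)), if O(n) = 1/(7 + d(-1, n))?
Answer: √24915/11 ≈ 14.350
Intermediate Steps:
v(A) = -193 + A² (v(A) = A² - 193 = -193 + A²)
d(C, V) = -4 + 2*V (d(C, V) = (-4 + V) + V = -4 + 2*V)
O(n) = 1/(3 + 2*n) (O(n) = 1/(7 + (-4 + 2*n)) = 1/(3 + 2*n))
√(v((4*5)*(-1)) + O(4)*(-12)) = √((-193 + ((4*5)*(-1))²) - 12/(3 + 2*4)) = √((-193 + (20*(-1))²) - 12/(3 + 8)) = √((-193 + (-20)²) - 12/11) = √((-193 + 400) + (1/11)*(-12)) = √(207 - 12/11) = √(2265/11) = √24915/11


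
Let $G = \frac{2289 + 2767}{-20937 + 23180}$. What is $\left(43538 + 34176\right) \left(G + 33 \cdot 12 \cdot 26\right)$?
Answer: $\frac{1795114442576}{2243} \approx 8.0032 \cdot 10^{8}$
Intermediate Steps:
$G = \frac{5056}{2243} \approx 2.2541$
$\left(43538 + 34176\right) \left(G + 33 \cdot 12 \cdot 26\right) = \left(43538 + 34176\right) \left(\frac{5056}{2243} + 33 \cdot 12 \cdot 26\right) = 77714 \left(\frac{5056}{2243} + 396 \cdot 26\right) = 77714 \left(\frac{5056}{2243} + 10296\right) = 77714 \cdot \frac{23098984}{2243} = \frac{1795114442576}{2243}$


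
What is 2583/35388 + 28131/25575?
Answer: 39317039/33520300 ≈ 1.1729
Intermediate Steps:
2583/35388 + 28131/25575 = 2583*(1/35388) + 28131*(1/25575) = 287/3932 + 9377/8525 = 39317039/33520300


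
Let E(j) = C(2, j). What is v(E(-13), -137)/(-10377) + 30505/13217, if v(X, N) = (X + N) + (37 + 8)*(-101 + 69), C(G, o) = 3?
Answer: 337353943/137152809 ≈ 2.4597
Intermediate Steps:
E(j) = 3
v(X, N) = -1440 + N + X (v(X, N) = (N + X) + 45*(-32) = (N + X) - 1440 = -1440 + N + X)
v(E(-13), -137)/(-10377) + 30505/13217 = (-1440 - 137 + 3)/(-10377) + 30505/13217 = -1574*(-1/10377) + 30505*(1/13217) = 1574/10377 + 30505/13217 = 337353943/137152809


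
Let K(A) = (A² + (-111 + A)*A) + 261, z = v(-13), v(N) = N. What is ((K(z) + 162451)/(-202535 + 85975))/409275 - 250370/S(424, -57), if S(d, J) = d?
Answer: -165887839646181/280929998000 ≈ -590.50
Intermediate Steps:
z = -13
K(A) = 261 + A² + A*(-111 + A) (K(A) = (A² + A*(-111 + A)) + 261 = 261 + A² + A*(-111 + A))
((K(z) + 162451)/(-202535 + 85975))/409275 - 250370/S(424, -57) = (((261 - 111*(-13) + 2*(-13)²) + 162451)/(-202535 + 85975))/409275 - 250370/424 = (((261 + 1443 + 2*169) + 162451)/(-116560))*(1/409275) - 250370*1/424 = (((261 + 1443 + 338) + 162451)*(-1/116560))*(1/409275) - 125185/212 = ((2042 + 162451)*(-1/116560))*(1/409275) - 125185/212 = (164493*(-1/116560))*(1/409275) - 125185/212 = -164493/116560*1/409275 - 125185/212 = -18277/5300566000 - 125185/212 = -165887839646181/280929998000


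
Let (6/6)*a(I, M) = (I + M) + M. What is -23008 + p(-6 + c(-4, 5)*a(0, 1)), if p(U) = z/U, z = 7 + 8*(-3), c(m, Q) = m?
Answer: -322095/14 ≈ -23007.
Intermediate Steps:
a(I, M) = I + 2*M (a(I, M) = (I + M) + M = I + 2*M)
z = -17 (z = 7 - 24 = -17)
p(U) = -17/U
-23008 + p(-6 + c(-4, 5)*a(0, 1)) = -23008 - 17/(-6 - 4*(0 + 2*1)) = -23008 - 17/(-6 - 4*(0 + 2)) = -23008 - 17/(-6 - 4*2) = -23008 - 17/(-6 - 8) = -23008 - 17/(-14) = -23008 - 17*(-1/14) = -23008 + 17/14 = -322095/14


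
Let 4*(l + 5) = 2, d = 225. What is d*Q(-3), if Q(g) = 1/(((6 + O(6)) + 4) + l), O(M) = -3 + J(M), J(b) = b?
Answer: 450/17 ≈ 26.471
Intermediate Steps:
O(M) = -3 + M
l = -9/2 (l = -5 + (1/4)*2 = -5 + 1/2 = -9/2 ≈ -4.5000)
Q(g) = 2/17 (Q(g) = 1/(((6 + (-3 + 6)) + 4) - 9/2) = 1/(((6 + 3) + 4) - 9/2) = 1/((9 + 4) - 9/2) = 1/(13 - 9/2) = 1/(17/2) = 2/17)
d*Q(-3) = 225*(2/17) = 450/17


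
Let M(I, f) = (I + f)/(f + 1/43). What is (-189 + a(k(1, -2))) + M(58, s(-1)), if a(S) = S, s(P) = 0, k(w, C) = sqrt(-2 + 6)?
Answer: 2307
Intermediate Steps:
k(w, C) = 2 (k(w, C) = sqrt(4) = 2)
M(I, f) = (I + f)/(1/43 + f) (M(I, f) = (I + f)/(f + 1/43) = (I + f)/(1/43 + f))
(-189 + a(k(1, -2))) + M(58, s(-1)) = (-189 + 2) + 43*(58 + 0)/(1 + 43*0) = -187 + 43*58/(1 + 0) = -187 + 43*58/1 = -187 + 43*1*58 = -187 + 2494 = 2307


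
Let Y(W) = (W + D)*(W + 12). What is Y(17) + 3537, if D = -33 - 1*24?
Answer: 2377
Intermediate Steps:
D = -57 (D = -33 - 24 = -57)
Y(W) = (-57 + W)*(12 + W) (Y(W) = (W - 57)*(W + 12) = (-57 + W)*(12 + W))
Y(17) + 3537 = (-684 + 17² - 45*17) + 3537 = (-684 + 289 - 765) + 3537 = -1160 + 3537 = 2377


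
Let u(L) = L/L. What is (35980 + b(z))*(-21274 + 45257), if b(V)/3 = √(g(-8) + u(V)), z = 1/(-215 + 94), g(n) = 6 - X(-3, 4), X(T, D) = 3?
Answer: 863052238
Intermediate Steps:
u(L) = 1
g(n) = 3 (g(n) = 6 - 1*3 = 6 - 3 = 3)
z = -1/121 (z = 1/(-121) = -1/121 ≈ -0.0082645)
b(V) = 6 (b(V) = 3*√(3 + 1) = 3*√4 = 3*2 = 6)
(35980 + b(z))*(-21274 + 45257) = (35980 + 6)*(-21274 + 45257) = 35986*23983 = 863052238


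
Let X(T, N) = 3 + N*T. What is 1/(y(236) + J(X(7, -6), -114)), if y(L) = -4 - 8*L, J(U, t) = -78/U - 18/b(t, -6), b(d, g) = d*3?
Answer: -19/35909 ≈ -0.00052912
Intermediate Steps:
b(d, g) = 3*d
J(U, t) = -78/U - 6/t (J(U, t) = -78/U - 18*1/(3*t) = -78/U - 6/t)
1/(y(236) + J(X(7, -6), -114)) = 1/((-4 - 8*236) + (-78/(3 - 6*7) - 6/(-114))) = 1/((-4 - 1888) + (-78/(3 - 42) - 6*(-1/114))) = 1/(-1892 + (-78/(-39) + 1/19)) = 1/(-1892 + (-78*(-1/39) + 1/19)) = 1/(-1892 + (2 + 1/19)) = 1/(-1892 + 39/19) = 1/(-35909/19) = -19/35909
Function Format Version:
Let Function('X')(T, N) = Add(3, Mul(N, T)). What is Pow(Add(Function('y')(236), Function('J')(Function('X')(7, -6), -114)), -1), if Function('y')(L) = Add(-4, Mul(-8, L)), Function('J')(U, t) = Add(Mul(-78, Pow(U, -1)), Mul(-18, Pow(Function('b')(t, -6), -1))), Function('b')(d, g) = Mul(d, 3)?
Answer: Rational(-19, 35909) ≈ -0.00052912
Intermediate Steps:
Function('b')(d, g) = Mul(3, d)
Function('J')(U, t) = Add(Mul(-78, Pow(U, -1)), Mul(-6, Pow(t, -1))) (Function('J')(U, t) = Add(Mul(-78, Pow(U, -1)), Mul(-18, Pow(Mul(3, t), -1))) = Add(Mul(-78, Pow(U, -1)), Mul(-18, Mul(Rational(1, 3), Pow(t, -1)))) = Add(Mul(-78, Pow(U, -1)), Mul(-6, Pow(t, -1))))
Pow(Add(Function('y')(236), Function('J')(Function('X')(7, -6), -114)), -1) = Pow(Add(Add(-4, Mul(-8, 236)), Add(Mul(-78, Pow(Add(3, Mul(-6, 7)), -1)), Mul(-6, Pow(-114, -1)))), -1) = Pow(Add(Add(-4, -1888), Add(Mul(-78, Pow(Add(3, -42), -1)), Mul(-6, Rational(-1, 114)))), -1) = Pow(Add(-1892, Add(Mul(-78, Pow(-39, -1)), Rational(1, 19))), -1) = Pow(Add(-1892, Add(Mul(-78, Rational(-1, 39)), Rational(1, 19))), -1) = Pow(Add(-1892, Add(2, Rational(1, 19))), -1) = Pow(Add(-1892, Rational(39, 19)), -1) = Pow(Rational(-35909, 19), -1) = Rational(-19, 35909)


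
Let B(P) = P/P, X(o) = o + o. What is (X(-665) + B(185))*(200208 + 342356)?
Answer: -721067556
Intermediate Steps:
X(o) = 2*o
B(P) = 1
(X(-665) + B(185))*(200208 + 342356) = (2*(-665) + 1)*(200208 + 342356) = (-1330 + 1)*542564 = -1329*542564 = -721067556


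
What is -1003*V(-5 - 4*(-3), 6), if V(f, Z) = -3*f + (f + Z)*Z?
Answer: -57171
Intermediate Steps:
V(f, Z) = -3*f + Z*(Z + f) (V(f, Z) = -3*f + (Z + f)*Z = -3*f + Z*(Z + f))
-1003*V(-5 - 4*(-3), 6) = -1003*(6**2 - 3*(-5 - 4*(-3)) + 6*(-5 - 4*(-3))) = -1003*(36 - 3*(-5 + 12) + 6*(-5 + 12)) = -1003*(36 - 3*7 + 6*7) = -1003*(36 - 21 + 42) = -1003*57 = -57171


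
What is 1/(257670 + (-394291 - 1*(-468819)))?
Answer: 1/332198 ≈ 3.0103e-6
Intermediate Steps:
1/(257670 + (-394291 - 1*(-468819))) = 1/(257670 + (-394291 + 468819)) = 1/(257670 + 74528) = 1/332198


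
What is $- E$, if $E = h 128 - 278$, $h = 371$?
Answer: $-47210$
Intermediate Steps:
$E = 47210$ ($E = 371 \cdot 128 - 278 = 47488 - 278 = 47210$)
$- E = \left(-1\right) 47210 = -47210$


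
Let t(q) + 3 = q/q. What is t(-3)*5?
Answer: -10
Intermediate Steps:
t(q) = -2 (t(q) = -3 + q/q = -3 + 1 = -2)
t(-3)*5 = -2*5 = -10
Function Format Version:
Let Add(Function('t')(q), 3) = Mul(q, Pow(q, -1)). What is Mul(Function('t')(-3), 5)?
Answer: -10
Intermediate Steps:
Function('t')(q) = -2 (Function('t')(q) = Add(-3, Mul(q, Pow(q, -1))) = Add(-3, 1) = -2)
Mul(Function('t')(-3), 5) = Mul(-2, 5) = -10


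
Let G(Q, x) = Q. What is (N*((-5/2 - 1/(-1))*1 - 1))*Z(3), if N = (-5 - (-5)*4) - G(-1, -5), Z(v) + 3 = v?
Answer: 0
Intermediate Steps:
Z(v) = -3 + v
N = 16 (N = (-5 - (-5)*4) - 1*(-1) = (-5 - 1*(-20)) + 1 = (-5 + 20) + 1 = 15 + 1 = 16)
(N*((-5/2 - 1/(-1))*1 - 1))*Z(3) = (16*((-5/2 - 1/(-1))*1 - 1))*(-3 + 3) = (16*((-5*1/2 - 1*(-1))*1 - 1))*0 = (16*((-5/2 + 1)*1 - 1))*0 = (16*(-3/2*1 - 1))*0 = (16*(-3/2 - 1))*0 = (16*(-5/2))*0 = -40*0 = 0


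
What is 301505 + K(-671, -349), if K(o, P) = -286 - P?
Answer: 301568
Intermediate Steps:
301505 + K(-671, -349) = 301505 + (-286 - 1*(-349)) = 301505 + (-286 + 349) = 301505 + 63 = 301568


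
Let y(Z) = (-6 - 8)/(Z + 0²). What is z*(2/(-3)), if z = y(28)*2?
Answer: ⅔ ≈ 0.66667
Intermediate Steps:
y(Z) = -14/Z (y(Z) = -14/(Z + 0) = -14/Z)
z = -1 (z = -14/28*2 = -14*1/28*2 = -½*2 = -1)
z*(2/(-3)) = -2/(-3) = -2*(-1)/3 = -1*(-⅔) = ⅔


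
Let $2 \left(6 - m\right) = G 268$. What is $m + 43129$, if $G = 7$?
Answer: $42197$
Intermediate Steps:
$m = -932$ ($m = 6 - \frac{7 \cdot 268}{2} = 6 - 938 = -932$)
$m + 43129 = -932 + 43129 = 42197$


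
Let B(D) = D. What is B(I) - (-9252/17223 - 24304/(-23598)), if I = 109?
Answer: 7350071915/67738059 ≈ 108.51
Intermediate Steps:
B(I) - (-9252/17223 - 24304/(-23598)) = 109 - (-9252/17223 - 24304/(-23598)) = 109 - (-9252*1/17223 - 24304*(-1/23598)) = 109 - (-3084/5741 + 12152/11799) = 109 - 1*33376516/67738059 = 109 - 33376516/67738059 = 7350071915/67738059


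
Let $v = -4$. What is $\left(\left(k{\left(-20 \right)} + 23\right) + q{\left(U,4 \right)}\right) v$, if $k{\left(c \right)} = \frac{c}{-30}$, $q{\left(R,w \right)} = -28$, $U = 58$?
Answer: $\frac{52}{3} \approx 17.333$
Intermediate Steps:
$k{\left(c \right)} = - \frac{c}{30}$ ($k{\left(c \right)} = c \left(- \frac{1}{30}\right) = - \frac{c}{30}$)
$\left(\left(k{\left(-20 \right)} + 23\right) + q{\left(U,4 \right)}\right) v = \left(\left(\left(- \frac{1}{30}\right) \left(-20\right) + 23\right) - 28\right) \left(-4\right) = \left(\left(\frac{2}{3} + 23\right) - 28\right) \left(-4\right) = \left(\frac{71}{3} - 28\right) \left(-4\right) = \left(- \frac{13}{3}\right) \left(-4\right) = \frac{52}{3}$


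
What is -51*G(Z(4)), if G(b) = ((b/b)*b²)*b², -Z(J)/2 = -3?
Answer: -66096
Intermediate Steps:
Z(J) = 6 (Z(J) = -2*(-3) = 6)
G(b) = b⁴ (G(b) = (1*b²)*b² = b²*b² = b⁴)
-51*G(Z(4)) = -51*6⁴ = -51*1296 = -66096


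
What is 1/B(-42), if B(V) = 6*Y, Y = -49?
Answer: -1/294 ≈ -0.0034014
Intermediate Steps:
B(V) = -294 (B(V) = 6*(-49) = -294)
1/B(-42) = 1/(-294) = -1/294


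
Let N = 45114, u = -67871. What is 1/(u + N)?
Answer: -1/22757 ≈ -4.3943e-5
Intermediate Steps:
1/(u + N) = 1/(-67871 + 45114) = 1/(-22757) = -1/22757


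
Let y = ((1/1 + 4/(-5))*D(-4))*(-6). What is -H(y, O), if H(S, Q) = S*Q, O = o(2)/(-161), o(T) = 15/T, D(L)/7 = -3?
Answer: 27/23 ≈ 1.1739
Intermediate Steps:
D(L) = -21 (D(L) = 7*(-3) = -21)
O = -15/322 (O = (15/2)/(-161) = (15*(1/2))*(-1/161) = (15/2)*(-1/161) = -15/322 ≈ -0.046584)
y = 126/5 (y = ((1/1 + 4/(-5))*(-21))*(-6) = ((1*1 + 4*(-1/5))*(-21))*(-6) = ((1 - 4/5)*(-21))*(-6) = ((1/5)*(-21))*(-6) = -21/5*(-6) = 126/5 ≈ 25.200)
H(S, Q) = Q*S
-H(y, O) = -(-15)*126/(322*5) = -1*(-27/23) = 27/23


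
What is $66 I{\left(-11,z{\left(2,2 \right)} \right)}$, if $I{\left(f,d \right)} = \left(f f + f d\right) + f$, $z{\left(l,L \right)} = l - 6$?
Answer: $10164$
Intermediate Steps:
$z{\left(l,L \right)} = -6 + l$ ($z{\left(l,L \right)} = l - 6 = -6 + l$)
$I{\left(f,d \right)} = f + f^{2} + d f$ ($I{\left(f,d \right)} = \left(f^{2} + d f\right) + f = f + f^{2} + d f$)
$66 I{\left(-11,z{\left(2,2 \right)} \right)} = 66 \left(- 11 \left(1 + \left(-6 + 2\right) - 11\right)\right) = 66 \left(- 11 \left(1 - 4 - 11\right)\right) = 66 \left(\left(-11\right) \left(-14\right)\right) = 66 \cdot 154 = 10164$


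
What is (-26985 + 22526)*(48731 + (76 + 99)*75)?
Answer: -275815904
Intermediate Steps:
(-26985 + 22526)*(48731 + (76 + 99)*75) = -4459*(48731 + 175*75) = -4459*(48731 + 13125) = -4459*61856 = -275815904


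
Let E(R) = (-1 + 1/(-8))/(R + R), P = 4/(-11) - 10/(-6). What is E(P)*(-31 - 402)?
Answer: 128601/688 ≈ 186.92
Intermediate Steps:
P = 43/33 (P = 4*(-1/11) - 10*(-⅙) = -4/11 + 5/3 = 43/33 ≈ 1.3030)
E(R) = -9/(16*R) (E(R) = (-1 - ⅛)/((2*R)) = -9/(16*R))
E(P)*(-31 - 402) = (-9/(16*43/33))*(-31 - 402) = -9/16*33/43*(-433) = -297/688*(-433) = 128601/688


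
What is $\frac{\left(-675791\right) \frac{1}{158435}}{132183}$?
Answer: $- \frac{675791}{20942413605} \approx -3.2269 \cdot 10^{-5}$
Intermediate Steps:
$\frac{\left(-675791\right) \frac{1}{158435}}{132183} = \left(-675791\right) \frac{1}{158435} \cdot \frac{1}{132183} = \left(- \frac{675791}{158435}\right) \frac{1}{132183} = - \frac{675791}{20942413605}$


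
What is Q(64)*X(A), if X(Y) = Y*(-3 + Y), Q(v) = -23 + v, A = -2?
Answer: 410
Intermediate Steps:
Q(64)*X(A) = (-23 + 64)*(-2*(-3 - 2)) = 41*(-2*(-5)) = 41*10 = 410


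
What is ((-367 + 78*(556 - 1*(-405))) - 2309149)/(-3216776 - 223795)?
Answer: 2234558/3440571 ≈ 0.64947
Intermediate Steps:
((-367 + 78*(556 - 1*(-405))) - 2309149)/(-3216776 - 223795) = ((-367 + 78*(556 + 405)) - 2309149)/(-3440571) = ((-367 + 78*961) - 2309149)*(-1/3440571) = ((-367 + 74958) - 2309149)*(-1/3440571) = (74591 - 2309149)*(-1/3440571) = -2234558*(-1/3440571) = 2234558/3440571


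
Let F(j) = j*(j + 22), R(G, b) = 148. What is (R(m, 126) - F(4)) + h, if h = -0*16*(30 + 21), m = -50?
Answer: 44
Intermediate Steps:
F(j) = j*(22 + j)
h = 0 (h = -0*16*51 = -0*816 = -1*0 = 0)
(R(m, 126) - F(4)) + h = (148 - 4*(22 + 4)) + 0 = (148 - 4*26) + 0 = (148 - 1*104) + 0 = (148 - 104) + 0 = 44 + 0 = 44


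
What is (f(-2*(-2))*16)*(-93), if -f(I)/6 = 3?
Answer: 26784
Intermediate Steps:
f(I) = -18 (f(I) = -6*3 = -18)
(f(-2*(-2))*16)*(-93) = -18*16*(-93) = -288*(-93) = 26784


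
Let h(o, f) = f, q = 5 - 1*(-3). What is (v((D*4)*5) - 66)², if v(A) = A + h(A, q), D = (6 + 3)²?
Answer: 2439844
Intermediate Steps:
D = 81 (D = 9² = 81)
q = 8 (q = 5 + 3 = 8)
v(A) = 8 + A (v(A) = A + 8 = 8 + A)
(v((D*4)*5) - 66)² = ((8 + (81*4)*5) - 66)² = ((8 + 324*5) - 66)² = ((8 + 1620) - 66)² = (1628 - 66)² = 1562² = 2439844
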